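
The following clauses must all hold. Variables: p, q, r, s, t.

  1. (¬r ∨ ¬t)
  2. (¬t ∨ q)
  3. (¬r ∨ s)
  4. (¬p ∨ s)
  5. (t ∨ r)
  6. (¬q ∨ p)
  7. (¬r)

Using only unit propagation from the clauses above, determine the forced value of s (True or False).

True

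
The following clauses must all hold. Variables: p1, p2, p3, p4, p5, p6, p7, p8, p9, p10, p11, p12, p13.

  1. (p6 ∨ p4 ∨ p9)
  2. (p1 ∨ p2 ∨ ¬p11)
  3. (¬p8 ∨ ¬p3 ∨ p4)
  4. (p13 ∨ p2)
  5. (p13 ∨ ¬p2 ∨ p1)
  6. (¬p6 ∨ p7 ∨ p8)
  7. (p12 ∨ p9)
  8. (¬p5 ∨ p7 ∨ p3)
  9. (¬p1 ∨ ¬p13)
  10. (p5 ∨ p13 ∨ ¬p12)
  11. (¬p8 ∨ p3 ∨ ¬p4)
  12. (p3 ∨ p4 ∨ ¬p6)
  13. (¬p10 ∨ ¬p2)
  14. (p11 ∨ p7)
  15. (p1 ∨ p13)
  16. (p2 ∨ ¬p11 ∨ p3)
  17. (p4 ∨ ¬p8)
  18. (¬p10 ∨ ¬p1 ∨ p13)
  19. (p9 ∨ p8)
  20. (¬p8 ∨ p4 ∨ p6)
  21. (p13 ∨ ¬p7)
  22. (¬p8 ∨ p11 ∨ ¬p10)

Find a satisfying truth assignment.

p1 = False, p2 = True, p3 = True, p4 = False, p5 = False, p6 = True, p7 = True, p8 = False, p9 = True, p10 = False, p11 = True, p12 = False, p13 = True

p9 occurs only positively in the remaining clauses — set p9 = True.
p10 occurs only negated in the remaining clauses — set p10 = False.
Set p1 = False and propagate.
  then p13 is forced to True.
Branch on p2: take p2 = True.
Branch on p3: take p3 = True.
For the remaining variables, p4 = False, p5 = False, p6 = True, p7 = True, p8 = False, p11 = True, p12 = False works.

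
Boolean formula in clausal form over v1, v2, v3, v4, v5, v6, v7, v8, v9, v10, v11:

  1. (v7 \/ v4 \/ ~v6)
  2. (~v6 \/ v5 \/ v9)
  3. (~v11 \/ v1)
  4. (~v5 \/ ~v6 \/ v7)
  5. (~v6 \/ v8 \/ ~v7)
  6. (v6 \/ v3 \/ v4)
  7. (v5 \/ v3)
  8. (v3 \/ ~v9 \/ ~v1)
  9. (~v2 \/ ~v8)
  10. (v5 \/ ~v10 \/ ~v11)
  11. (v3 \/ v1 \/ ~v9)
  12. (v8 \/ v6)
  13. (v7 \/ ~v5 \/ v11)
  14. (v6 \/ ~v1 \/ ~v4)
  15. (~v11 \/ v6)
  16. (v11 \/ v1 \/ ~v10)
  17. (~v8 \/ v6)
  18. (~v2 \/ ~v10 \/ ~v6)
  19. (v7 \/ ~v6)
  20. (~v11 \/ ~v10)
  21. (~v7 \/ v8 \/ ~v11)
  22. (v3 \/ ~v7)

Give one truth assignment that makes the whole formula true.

v1=T  v2=F  v3=T  v4=F  v5=T  v6=T  v7=T  v8=T  v9=T  v10=F  v11=F

Pure literal: v2 appears only negated; assign v2 = False.
Pure literal: v3 appears only positively; assign v3 = True.
Branch on v1: take v1 = True.
Branch on v4: take v4 = False.
For the remaining variables, v5 = True, v6 = True, v7 = True, v8 = True, v9 = True, v10 = False, v11 = False works.
Every clause has at least one true literal under this assignment.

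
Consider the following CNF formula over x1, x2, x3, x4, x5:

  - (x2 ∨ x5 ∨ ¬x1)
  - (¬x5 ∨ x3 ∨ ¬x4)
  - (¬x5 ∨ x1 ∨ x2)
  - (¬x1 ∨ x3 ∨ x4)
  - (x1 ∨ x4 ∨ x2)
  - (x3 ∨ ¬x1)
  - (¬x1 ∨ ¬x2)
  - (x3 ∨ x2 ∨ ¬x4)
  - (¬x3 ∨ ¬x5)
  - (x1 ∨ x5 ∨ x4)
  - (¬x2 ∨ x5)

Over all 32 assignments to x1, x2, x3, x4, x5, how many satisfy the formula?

The models are:
  x1=0 x2=0 x3=1 x4=1 x5=0
  x1=0 x2=1 x3=0 x4=0 x5=1
Count: 2.

2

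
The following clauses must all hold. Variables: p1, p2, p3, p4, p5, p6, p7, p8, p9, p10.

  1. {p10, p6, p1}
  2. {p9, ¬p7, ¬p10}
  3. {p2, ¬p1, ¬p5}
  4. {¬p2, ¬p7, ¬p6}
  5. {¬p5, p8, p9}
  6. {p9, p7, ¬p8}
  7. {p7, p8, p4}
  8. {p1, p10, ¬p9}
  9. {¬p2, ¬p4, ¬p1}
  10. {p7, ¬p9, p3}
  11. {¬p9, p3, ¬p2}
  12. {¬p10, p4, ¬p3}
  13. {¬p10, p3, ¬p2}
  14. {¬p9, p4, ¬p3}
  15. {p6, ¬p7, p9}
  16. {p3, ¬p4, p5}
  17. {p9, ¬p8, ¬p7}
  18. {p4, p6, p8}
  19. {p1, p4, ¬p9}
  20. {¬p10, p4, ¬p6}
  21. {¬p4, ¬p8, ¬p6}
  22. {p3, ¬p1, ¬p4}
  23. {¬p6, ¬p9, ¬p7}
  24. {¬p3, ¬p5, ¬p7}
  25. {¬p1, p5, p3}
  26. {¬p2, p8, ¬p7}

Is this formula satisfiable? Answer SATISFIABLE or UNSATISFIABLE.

SATISFIABLE

Branch on p1: take p1 = False.
Try p2 = False.
For the remaining variables, p3 = True, p4 = True, p5 = False, p6 = False, p7 = True, p8 = False, p9 = True, p10 = True works.
So p1=False  p2=False  p3=True  p4=True  p5=False  p6=False  p7=True  p8=False  p9=True  p10=True is a satisfying assignment.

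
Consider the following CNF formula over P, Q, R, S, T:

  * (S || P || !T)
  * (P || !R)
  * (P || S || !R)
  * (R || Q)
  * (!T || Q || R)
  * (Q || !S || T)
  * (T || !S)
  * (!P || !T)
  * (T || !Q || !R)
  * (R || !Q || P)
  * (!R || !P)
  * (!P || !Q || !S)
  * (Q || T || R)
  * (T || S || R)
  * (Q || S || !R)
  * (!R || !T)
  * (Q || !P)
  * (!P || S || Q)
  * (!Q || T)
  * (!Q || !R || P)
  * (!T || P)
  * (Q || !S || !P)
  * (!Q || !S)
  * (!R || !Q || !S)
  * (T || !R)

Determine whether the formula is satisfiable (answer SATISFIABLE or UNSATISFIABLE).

UNSATISFIABLE

Q = True:
  propagation gives T=True, P=False; an empty clause results — contradiction.
Q = False:
  propagation gives R=True, P=True; an empty clause results — contradiction.
Every branch closes, so no satisfying assignment exists.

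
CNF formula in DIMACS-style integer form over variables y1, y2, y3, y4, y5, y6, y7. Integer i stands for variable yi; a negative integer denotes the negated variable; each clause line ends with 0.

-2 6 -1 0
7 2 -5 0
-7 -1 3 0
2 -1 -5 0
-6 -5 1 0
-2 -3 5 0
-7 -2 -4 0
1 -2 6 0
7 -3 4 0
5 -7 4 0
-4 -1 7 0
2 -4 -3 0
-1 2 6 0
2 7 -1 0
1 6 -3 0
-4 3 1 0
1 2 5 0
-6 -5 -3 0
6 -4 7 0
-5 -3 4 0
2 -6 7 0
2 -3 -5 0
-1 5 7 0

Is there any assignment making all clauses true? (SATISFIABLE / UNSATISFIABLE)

SATISFIABLE

Branch on y1: take y1 = False.
Branch on y2: take y2 = True.
  then y6 is forced to True.
  then y5 is forced to False.
  then y3 is forced to False.
  then y4 is forced to False.
  then y7 is forced to False.
So y1=False, y2=True, y3=False, y4=False, y5=False, y6=True, y7=False is a satisfying assignment.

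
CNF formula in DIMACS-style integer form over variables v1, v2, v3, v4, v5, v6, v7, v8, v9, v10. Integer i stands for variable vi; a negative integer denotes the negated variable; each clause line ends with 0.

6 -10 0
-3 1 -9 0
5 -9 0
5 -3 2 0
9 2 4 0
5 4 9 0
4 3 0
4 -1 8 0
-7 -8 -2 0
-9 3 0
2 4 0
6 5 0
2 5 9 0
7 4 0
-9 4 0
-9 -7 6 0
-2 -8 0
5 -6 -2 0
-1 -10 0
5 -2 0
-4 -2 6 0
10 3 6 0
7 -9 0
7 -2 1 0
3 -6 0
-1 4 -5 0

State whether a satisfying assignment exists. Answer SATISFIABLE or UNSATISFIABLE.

SATISFIABLE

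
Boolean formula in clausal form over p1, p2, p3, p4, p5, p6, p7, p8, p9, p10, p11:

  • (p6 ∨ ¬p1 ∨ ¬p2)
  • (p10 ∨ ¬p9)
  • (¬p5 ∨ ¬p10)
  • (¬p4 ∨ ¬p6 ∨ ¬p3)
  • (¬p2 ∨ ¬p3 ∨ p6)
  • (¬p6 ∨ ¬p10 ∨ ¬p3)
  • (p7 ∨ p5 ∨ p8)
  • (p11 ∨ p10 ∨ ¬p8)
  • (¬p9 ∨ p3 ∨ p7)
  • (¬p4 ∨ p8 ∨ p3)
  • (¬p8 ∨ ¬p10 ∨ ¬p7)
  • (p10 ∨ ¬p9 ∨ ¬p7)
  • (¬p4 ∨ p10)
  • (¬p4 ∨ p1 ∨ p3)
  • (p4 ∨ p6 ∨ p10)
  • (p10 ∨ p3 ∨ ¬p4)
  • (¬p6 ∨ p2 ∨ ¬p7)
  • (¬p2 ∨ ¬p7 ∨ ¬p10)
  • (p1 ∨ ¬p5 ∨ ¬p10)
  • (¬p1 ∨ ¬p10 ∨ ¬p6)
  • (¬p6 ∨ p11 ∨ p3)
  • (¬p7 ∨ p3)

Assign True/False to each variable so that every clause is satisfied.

p1=True  p2=False  p3=True  p4=False  p5=False  p6=False  p7=False  p8=True  p9=True  p10=True  p11=False

Try p1 = True.
Try p2 = False.
Try p3 = True.
The remaining clauses are satisfied by p4 = False, p5 = False, p6 = False, p7 = False, p8 = True, p9 = True, p10 = True, p11 = False.
Every clause has at least one true literal under this assignment.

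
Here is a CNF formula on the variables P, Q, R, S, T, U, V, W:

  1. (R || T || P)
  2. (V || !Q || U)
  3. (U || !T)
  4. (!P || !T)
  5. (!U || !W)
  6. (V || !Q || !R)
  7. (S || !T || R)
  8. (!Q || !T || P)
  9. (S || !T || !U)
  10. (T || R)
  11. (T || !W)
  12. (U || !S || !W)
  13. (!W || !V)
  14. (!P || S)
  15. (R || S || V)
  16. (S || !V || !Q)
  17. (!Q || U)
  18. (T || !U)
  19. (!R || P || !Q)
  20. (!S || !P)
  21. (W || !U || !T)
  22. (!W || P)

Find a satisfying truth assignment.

Q occurs only negated in the remaining clauses — set Q = False.
Set P = False and propagate.
  then W is forced to False.
Set R = True and propagate.
The remaining clauses are satisfied by S = False, T = False, U = False, V = True.
Every clause has at least one true literal under this assignment.

P=0  Q=0  R=1  S=0  T=0  U=0  V=1  W=0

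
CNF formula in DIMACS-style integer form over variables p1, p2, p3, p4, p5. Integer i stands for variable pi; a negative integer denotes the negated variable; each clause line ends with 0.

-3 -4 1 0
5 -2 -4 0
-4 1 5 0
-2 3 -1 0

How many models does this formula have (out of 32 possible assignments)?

Case analysis on p1 and p4:
  p1=1, p4=1: 5 of the 8 assignments to (p2,p3,p5) work.
  p1=1, p4=0: p5 free; 3 ways for (p2,p3) × 2^1 = 6.
  p1=0, p4=1: remaining (p2,p3,p5) ∈ {(0,0,1); (1,0,1)} — 2.
  p1=0, p4=0: p2, p3, p5 free → 2^3 = 8.
Total: 5 + 6 + 2 + 8 = 21.

21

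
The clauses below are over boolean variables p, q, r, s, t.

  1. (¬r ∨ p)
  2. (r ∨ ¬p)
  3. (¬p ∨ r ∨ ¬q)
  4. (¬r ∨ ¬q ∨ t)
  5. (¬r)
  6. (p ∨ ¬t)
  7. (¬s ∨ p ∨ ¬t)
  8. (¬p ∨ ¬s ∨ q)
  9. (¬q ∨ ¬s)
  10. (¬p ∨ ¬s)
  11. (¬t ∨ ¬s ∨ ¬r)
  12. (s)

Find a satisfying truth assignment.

p = False, q = False, r = False, s = True, t = False

(¬r) is a unit clause, so r = False.
(¬p) is a unit clause, so p = False.
(¬t) is a unit clause, so t = False.
The clause (s) is unit: s must be True.
Unit propagation: (¬q) forces q = False.
Check each clause:
  1. (p ∨ ¬r) — ¬r is true.
  2. (¬p ∨ r) — ¬p is true.
  3. (¬p ∨ r ∨ ¬q) — ¬p is true.
  4. (¬r ∨ t ∨ ¬q) — ¬r is true.
  5. (¬r) — ¬r is true.
  6. (¬t ∨ p) — ¬t is true.
  7. (¬t ∨ p ∨ ¬s) — ¬t is true.
  8. (¬p ∨ q ∨ ¬s) — ¬p is true.
  9. (¬s ∨ ¬q) — ¬q is true.
  10. (¬s ∨ ¬p) — ¬p is true.
  11. (¬t ∨ ¬s ∨ ¬r) — ¬t is true.
  12. (s) — s is true.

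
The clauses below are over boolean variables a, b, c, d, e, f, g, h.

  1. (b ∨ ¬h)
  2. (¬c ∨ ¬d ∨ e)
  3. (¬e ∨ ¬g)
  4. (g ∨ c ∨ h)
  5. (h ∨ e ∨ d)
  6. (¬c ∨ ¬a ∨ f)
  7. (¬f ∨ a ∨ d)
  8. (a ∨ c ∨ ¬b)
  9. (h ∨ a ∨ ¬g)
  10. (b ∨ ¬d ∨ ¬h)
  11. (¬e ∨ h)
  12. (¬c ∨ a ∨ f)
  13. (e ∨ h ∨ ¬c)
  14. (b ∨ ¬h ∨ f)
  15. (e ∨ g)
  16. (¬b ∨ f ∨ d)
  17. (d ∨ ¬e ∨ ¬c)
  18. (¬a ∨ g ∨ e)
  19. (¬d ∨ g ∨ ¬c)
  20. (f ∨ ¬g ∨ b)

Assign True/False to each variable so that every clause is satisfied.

Branch on a: take a = True.
Branch on b: take b = True.
For the remaining variables, c = False, d = True, e = False, f = False, g = True, h = True works.

a=True  b=True  c=False  d=True  e=False  f=False  g=True  h=True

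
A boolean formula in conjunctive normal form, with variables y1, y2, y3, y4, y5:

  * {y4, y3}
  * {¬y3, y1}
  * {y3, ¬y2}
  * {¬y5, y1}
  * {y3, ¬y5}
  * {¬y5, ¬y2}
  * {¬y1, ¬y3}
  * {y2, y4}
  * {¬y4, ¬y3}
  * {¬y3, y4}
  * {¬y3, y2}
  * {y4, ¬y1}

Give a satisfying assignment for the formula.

y1=True, y2=False, y3=False, y4=True, y5=False

Check each clause:
  1. {y3, y4} — y4 is true.
  2. {y1, ¬y3} — y1 is true.
  3. {y3, ¬y2} — ¬y2 is true.
  4. {y1, ¬y5} — y1 is true.
  5. {¬y5, y3} — ¬y5 is true.
  6. {¬y2, ¬y5} — ¬y5 is true.
  7. {¬y3, ¬y1} — ¬y3 is true.
  8. {y4, y2} — y4 is true.
  9. {¬y4, ¬y3} — ¬y3 is true.
  10. {y4, ¬y3} — y4 is true.
  11. {¬y3, y2} — ¬y3 is true.
  12. {y4, ¬y1} — y4 is true.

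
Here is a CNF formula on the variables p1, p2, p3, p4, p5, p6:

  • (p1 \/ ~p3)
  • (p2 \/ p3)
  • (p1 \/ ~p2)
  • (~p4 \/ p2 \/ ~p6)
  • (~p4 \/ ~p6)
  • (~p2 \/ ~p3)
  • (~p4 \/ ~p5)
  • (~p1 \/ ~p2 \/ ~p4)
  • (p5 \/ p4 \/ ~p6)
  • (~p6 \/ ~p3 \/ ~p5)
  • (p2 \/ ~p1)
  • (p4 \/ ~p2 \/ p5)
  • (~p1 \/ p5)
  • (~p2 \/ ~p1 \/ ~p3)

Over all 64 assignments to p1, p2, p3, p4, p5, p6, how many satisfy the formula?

Satisfying assignments:
  p1=T p2=T p3=F p4=F p5=T p6=F
  p1=T p2=T p3=F p4=F p5=T p6=T
Count: 2.

2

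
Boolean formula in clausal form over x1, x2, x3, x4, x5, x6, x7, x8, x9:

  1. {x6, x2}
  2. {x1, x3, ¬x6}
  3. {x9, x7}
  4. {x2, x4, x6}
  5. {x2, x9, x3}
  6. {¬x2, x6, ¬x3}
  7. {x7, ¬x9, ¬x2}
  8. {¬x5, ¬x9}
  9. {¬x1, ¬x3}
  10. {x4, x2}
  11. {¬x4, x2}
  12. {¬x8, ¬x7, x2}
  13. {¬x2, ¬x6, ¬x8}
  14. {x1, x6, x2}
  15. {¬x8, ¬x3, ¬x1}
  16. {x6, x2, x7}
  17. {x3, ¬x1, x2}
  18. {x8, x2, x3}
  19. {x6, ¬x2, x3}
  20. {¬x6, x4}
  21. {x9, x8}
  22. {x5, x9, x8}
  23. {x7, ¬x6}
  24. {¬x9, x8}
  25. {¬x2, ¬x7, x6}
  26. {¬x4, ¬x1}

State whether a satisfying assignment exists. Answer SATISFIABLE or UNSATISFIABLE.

UNSATISFIABLE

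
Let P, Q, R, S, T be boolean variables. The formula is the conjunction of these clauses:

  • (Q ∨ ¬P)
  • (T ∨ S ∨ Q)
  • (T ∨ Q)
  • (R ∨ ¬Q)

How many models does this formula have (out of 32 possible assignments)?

Case analysis on Q and T:
  Q=T, T=T: remaining (P,R,S) ∈ {(F,T,F); (F,T,T); (T,T,F); (T,T,T)} — 4.
  Q=T, T=F: remaining (P,R,S) ∈ {(F,T,F); (F,T,T); (T,T,F); (T,T,T)} — 4.
  Q=F, T=T: remaining (P,R,S) ∈ {(F,F,F); (F,F,T); (F,T,F); (F,T,T)} — 4.
  Q=F, T=F: a clause becomes empty — 0.
Total: 4 + 4 + 4 + 0 = 12.

12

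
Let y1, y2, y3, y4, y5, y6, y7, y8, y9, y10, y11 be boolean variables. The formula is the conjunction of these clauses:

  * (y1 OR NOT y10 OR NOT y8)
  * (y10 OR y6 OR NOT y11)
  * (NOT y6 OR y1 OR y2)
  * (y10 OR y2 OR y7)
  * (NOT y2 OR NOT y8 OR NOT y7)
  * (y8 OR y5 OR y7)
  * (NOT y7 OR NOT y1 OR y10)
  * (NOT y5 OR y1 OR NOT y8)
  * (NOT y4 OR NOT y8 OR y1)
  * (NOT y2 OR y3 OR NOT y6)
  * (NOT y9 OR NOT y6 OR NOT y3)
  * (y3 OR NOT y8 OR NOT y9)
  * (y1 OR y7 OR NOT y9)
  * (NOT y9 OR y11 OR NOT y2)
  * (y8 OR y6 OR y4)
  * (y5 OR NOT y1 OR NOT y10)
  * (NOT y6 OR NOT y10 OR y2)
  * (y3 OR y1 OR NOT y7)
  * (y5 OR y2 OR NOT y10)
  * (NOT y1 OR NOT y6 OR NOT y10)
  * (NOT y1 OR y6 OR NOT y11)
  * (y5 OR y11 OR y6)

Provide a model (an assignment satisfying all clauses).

y1=1  y2=0  y3=0  y4=1  y5=1  y6=0  y7=0  y8=1  y9=0  y10=1  y11=0

Check each clause:
  1. (NOT y8 OR y1 OR NOT y10) — y1 is true.
  2. (y10 OR NOT y11 OR y6) — y10 is true.
  3. (y2 OR NOT y6 OR y1) — y1 is true.
  4. (y2 OR y7 OR y10) — y10 is true.
  5. (NOT y7 OR NOT y2 OR NOT y8) — NOT y7 is true.
  6. (y8 OR y7 OR y5) — y8 is true.
  7. (NOT y1 OR NOT y7 OR y10) — NOT y7 is true.
  8. (NOT y5 OR y1 OR NOT y8) — y1 is true.
  9. (NOT y8 OR y1 OR NOT y4) — y1 is true.
  10. (NOT y6 OR y3 OR NOT y2) — NOT y6 is true.
  11. (NOT y6 OR NOT y3 OR NOT y9) — NOT y6 is true.
  12. (NOT y8 OR y3 OR NOT y9) — NOT y9 is true.
  13. (y7 OR y1 OR NOT y9) — y1 is true.
  14. (NOT y2 OR NOT y9 OR y11) — NOT y2 is true.
  15. (y4 OR y8 OR y6) — y8 is true.
  16. (NOT y1 OR NOT y10 OR y5) — y5 is true.
  17. (y2 OR NOT y6 OR NOT y10) — NOT y6 is true.
  18. (NOT y7 OR y3 OR y1) — y1 is true.
  19. (y5 OR NOT y10 OR y2) — y5 is true.
  20. (NOT y1 OR NOT y10 OR NOT y6) — NOT y6 is true.
  21. (y6 OR NOT y1 OR NOT y11) — NOT y11 is true.
  22. (y11 OR y6 OR y5) — y5 is true.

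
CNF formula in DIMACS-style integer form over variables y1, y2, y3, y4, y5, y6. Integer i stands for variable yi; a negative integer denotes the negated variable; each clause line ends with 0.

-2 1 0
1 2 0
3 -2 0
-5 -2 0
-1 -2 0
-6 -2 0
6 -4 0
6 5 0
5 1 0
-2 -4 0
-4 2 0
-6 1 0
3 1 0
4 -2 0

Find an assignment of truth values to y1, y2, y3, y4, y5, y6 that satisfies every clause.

y1 = True, y2 = False, y3 = False, y4 = False, y5 = True, y6 = True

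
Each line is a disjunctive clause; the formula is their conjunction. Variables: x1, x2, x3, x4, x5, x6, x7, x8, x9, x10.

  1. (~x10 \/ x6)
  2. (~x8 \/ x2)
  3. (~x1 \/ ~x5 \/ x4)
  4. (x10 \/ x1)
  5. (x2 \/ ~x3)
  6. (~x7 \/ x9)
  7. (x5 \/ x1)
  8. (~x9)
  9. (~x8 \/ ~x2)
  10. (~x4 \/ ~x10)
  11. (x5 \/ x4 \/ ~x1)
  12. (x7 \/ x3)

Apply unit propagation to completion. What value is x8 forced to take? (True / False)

False

Unit clause (~x9) sets x9 = False.
(x9 \/ ~x7): since x9 = False, the clause reduces to (~x7). x7 = False.
From (x3 \/ x7) and x7 = False: x3 = True.
(~x3 \/ x2): since x3 = True, the clause reduces to (x2). x2 = True.
(~x2 \/ ~x8): since x2 = True, the clause reduces to (~x8). x8 = False.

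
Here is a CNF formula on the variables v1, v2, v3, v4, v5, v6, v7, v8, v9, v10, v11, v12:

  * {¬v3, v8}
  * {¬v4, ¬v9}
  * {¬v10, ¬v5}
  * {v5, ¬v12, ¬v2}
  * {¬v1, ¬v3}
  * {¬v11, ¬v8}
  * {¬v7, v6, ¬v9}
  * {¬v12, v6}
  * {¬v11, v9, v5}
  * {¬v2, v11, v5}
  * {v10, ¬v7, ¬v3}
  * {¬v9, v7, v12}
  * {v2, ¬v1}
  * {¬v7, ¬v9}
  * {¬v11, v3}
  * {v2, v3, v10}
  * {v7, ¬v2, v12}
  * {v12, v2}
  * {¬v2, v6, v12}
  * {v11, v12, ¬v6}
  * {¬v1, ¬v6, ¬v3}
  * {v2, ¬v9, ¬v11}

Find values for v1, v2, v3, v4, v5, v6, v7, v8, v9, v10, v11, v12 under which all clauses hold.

v1=F, v2=F, v3=T, v4=F, v5=F, v6=T, v7=T, v8=T, v9=F, v10=T, v11=F, v12=T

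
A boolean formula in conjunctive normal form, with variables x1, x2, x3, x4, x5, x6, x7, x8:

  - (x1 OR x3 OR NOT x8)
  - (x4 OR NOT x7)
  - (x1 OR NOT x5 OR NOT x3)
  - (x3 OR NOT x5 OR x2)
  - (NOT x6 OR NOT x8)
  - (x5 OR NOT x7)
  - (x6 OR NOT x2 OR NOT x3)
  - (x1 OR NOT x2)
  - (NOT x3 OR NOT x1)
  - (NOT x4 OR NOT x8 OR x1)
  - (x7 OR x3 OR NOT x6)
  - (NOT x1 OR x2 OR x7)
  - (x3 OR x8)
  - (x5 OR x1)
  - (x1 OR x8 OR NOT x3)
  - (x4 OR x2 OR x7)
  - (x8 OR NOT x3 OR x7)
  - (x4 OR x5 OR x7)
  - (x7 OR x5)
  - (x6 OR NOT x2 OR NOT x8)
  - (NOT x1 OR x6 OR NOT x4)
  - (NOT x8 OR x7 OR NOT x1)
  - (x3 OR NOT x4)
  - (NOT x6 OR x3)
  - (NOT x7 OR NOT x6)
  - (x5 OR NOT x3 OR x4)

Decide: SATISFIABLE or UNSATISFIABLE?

x3 = True:
  propagation gives x1=False, x5=False; an empty clause results — contradiction.
x3 = False:
  propagation gives x8=True, x1=True, x6=False, x2=False; an empty clause results — contradiction.
Every branch closes, so no satisfying assignment exists.

UNSATISFIABLE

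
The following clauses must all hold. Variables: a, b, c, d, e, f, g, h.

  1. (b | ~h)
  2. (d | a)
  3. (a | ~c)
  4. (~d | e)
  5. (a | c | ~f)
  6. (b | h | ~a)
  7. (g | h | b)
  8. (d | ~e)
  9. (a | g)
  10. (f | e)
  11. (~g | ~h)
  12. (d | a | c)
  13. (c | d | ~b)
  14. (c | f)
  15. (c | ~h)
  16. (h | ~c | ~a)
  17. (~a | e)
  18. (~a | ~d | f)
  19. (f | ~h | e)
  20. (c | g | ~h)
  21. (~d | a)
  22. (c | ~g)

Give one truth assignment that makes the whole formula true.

Try a = True.
  then e is forced to True.
  then d is forced to True.
  then f is forced to True.
Branch on b: take b = True.
The remaining clauses are satisfied by c = False, g = False, h = False.

a = True, b = True, c = False, d = True, e = True, f = True, g = False, h = False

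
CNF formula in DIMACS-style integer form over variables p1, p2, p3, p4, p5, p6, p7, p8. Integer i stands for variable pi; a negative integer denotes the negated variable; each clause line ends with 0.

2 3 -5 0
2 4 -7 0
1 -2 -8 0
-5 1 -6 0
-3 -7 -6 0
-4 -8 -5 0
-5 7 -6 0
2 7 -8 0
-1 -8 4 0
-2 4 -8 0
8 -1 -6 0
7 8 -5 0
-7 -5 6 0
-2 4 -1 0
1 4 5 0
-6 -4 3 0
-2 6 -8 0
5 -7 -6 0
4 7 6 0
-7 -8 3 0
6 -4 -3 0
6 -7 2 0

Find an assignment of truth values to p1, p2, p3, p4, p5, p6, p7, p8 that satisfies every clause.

p1 = F, p2 = F, p3 = F, p4 = T, p5 = F, p6 = F, p7 = F, p8 = F

Set p1 = False and propagate.
Set p2 = False and propagate.
Set p3 = False and propagate.
  then p5 is forced to False.
  then p4 is forced to True.
  then p6 is forced to False.
  then p7 is forced to False.
  then p8 is forced to False.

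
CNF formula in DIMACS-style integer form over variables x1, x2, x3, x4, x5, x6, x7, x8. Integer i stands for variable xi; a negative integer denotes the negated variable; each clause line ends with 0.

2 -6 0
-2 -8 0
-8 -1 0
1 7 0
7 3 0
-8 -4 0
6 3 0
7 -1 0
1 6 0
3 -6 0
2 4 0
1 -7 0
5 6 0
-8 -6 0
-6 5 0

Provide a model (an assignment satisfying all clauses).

x3 occurs only positively in the remaining clauses — set x3 = True.
Pure literal: x5 appears only positively; assign x5 = True.
Try x1 = True.
  then x8 is forced to False.
  then x7 is forced to True.
Set x2 = True and propagate.
x4, x6 are now unconstrained; take x4 = False, x6 = False.
Every clause has at least one true literal under this assignment.

x1=1, x2=1, x3=1, x4=0, x5=1, x6=0, x7=1, x8=0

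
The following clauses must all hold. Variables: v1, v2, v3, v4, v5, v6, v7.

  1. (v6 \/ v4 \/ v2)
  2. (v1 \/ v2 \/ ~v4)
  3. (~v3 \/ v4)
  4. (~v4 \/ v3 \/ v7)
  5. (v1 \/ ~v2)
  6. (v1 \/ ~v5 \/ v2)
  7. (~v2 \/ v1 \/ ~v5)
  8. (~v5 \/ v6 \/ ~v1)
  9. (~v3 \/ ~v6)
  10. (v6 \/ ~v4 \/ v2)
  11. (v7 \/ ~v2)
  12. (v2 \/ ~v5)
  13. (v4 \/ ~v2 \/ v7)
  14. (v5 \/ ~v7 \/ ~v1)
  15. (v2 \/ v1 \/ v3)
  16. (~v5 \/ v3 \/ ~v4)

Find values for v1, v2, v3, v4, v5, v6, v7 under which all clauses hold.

v1 = T, v2 = F, v3 = F, v4 = F, v5 = F, v6 = T, v7 = F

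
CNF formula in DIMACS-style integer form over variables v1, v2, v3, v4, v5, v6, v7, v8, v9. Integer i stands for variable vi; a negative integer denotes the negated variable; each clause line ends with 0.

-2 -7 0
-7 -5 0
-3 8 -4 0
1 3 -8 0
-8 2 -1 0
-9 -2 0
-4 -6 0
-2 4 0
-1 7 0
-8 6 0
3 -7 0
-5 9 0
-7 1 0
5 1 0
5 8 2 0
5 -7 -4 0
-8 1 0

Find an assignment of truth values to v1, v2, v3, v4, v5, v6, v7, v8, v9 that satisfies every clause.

v1 = False, v2 = False, v3 = True, v4 = False, v5 = True, v6 = True, v7 = False, v8 = False, v9 = True

Check each clause:
  1. (!v2 || !v7) — !v7 is true.
  2. (!v7 || !v5) — !v7 is true.
  3. (!v3 || v8 || !v4) — !v4 is true.
  4. (v3 || !v8 || v1) — !v8 is true.
  5. (v2 || !v8 || !v1) — !v8 is true.
  6. (!v2 || !v9) — !v2 is true.
  7. (!v6 || !v4) — !v4 is true.
  8. (v4 || !v2) — !v2 is true.
  9. (v7 || !v1) — !v1 is true.
  10. (v6 || !v8) — !v8 is true.
  11. (!v7 || v3) — !v7 is true.
  12. (!v5 || v9) — v9 is true.
  13. (!v7 || v1) — !v7 is true.
  14. (v1 || v5) — v5 is true.
  15. (v8 || v5 || v2) — v5 is true.
  16. (!v4 || v5 || !v7) — !v7 is true.
  17. (!v8 || v1) — !v8 is true.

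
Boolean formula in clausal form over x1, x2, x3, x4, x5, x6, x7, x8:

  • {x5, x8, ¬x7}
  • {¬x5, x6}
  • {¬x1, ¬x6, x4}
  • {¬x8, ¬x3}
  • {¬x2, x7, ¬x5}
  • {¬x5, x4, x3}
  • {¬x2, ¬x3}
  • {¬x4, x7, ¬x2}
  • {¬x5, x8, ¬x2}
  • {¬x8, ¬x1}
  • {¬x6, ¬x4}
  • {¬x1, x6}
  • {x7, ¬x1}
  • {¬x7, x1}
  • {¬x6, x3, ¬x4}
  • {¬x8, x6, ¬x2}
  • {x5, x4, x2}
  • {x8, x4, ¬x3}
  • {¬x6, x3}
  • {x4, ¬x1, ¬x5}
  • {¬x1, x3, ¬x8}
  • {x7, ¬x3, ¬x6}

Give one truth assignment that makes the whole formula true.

Branch on x1: take x1 = False.
  then x7 is forced to False.
Branch on x2: take x2 = False.
For the remaining variables, x3 = False, x4 = True, x5 = False, x6 = False, x8 = False works.
Every clause has at least one true literal under this assignment.
Check each clause:
  1. {x5, ¬x7, x8} — ¬x7 is true.
  2. {¬x5, x6} — ¬x5 is true.
  3. {¬x6, ¬x1, x4} — ¬x6 is true.
  4. {¬x8, ¬x3} — ¬x8 is true.
  5. {¬x5, ¬x2, x7} — ¬x5 is true.
  6. {¬x5, x3, x4} — ¬x5 is true.
  7. {¬x3, ¬x2} — ¬x3 is true.
  8. {x7, ¬x2, ¬x4} — ¬x2 is true.
  9. {¬x5, x8, ¬x2} — ¬x5 is true.
  10. {¬x8, ¬x1} — ¬x8 is true.
  11. {¬x6, ¬x4} — ¬x6 is true.
  12. {x6, ¬x1} — ¬x1 is true.
  13. {x7, ¬x1} — ¬x1 is true.
  14. {¬x7, x1} — ¬x7 is true.
  15. {¬x4, ¬x6, x3} — ¬x6 is true.
  16. {¬x2, x6, ¬x8} — ¬x8 is true.
  17. {x2, x5, x4} — x4 is true.
  18. {x8, ¬x3, x4} — x4 is true.
  19. {¬x6, x3} — ¬x6 is true.
  20. {x4, ¬x1, ¬x5} — ¬x5 is true.
  21. {¬x8, x3, ¬x1} — ¬x8 is true.
  22. {¬x6, x7, ¬x3} — ¬x6 is true.

x1=False  x2=False  x3=False  x4=True  x5=False  x6=False  x7=False  x8=False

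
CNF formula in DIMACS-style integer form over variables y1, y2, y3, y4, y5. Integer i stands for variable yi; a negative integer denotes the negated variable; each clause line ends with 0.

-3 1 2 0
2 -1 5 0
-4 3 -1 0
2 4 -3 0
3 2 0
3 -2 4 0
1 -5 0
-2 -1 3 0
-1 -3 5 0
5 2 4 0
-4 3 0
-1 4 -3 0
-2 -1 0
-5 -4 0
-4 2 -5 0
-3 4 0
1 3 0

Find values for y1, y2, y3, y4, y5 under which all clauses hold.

y1=F, y2=T, y3=T, y4=T, y5=F

Try y1 = False.
  then y5 is forced to False.
  then y3 is forced to True.
  then y2 is forced to True.
  then y4 is forced to True.
Check each clause:
  1. (y2 | ~y3 | y1) — y2 is true.
  2. (y5 | ~y1 | y2) — y2 is true.
  3. (~y4 | y3 | ~y1) — y3 is true.
  4. (~y3 | y2 | y4) — y2 is true.
  5. (y2 | y3) — y2 is true.
  6. (~y2 | y3 | y4) — y3 is true.
  7. (~y5 | y1) — ~y5 is true.
  8. (y3 | ~y2 | ~y1) — y3 is true.
  9. (y5 | ~y3 | ~y1) — ~y1 is true.
  10. (y5 | y2 | y4) — y2 is true.
  11. (y3 | ~y4) — y3 is true.
  12. (y4 | ~y1 | ~y3) — y4 is true.
  13. (~y2 | ~y1) — ~y1 is true.
  14. (~y5 | ~y4) — ~y5 is true.
  15. (y2 | ~y4 | ~y5) — y2 is true.
  16. (y4 | ~y3) — y4 is true.
  17. (y3 | y1) — y3 is true.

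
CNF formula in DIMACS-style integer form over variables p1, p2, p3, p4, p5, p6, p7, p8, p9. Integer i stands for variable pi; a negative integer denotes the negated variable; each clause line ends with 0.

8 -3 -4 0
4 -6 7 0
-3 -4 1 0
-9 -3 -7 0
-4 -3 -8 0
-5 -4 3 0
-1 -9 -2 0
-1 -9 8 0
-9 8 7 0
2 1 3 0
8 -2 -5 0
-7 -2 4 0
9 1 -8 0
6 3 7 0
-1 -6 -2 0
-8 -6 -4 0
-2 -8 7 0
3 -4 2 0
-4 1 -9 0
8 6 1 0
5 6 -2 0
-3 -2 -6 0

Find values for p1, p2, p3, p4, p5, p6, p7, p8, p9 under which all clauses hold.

p1=1, p2=0, p3=1, p4=0, p5=0, p6=1, p7=1, p8=0, p9=0

Branch on p1: take p1 = True.
For the remaining variables, p2 = False, p3 = True, p4 = False, p5 = False, p6 = True, p7 = True, p8 = False, p9 = False works.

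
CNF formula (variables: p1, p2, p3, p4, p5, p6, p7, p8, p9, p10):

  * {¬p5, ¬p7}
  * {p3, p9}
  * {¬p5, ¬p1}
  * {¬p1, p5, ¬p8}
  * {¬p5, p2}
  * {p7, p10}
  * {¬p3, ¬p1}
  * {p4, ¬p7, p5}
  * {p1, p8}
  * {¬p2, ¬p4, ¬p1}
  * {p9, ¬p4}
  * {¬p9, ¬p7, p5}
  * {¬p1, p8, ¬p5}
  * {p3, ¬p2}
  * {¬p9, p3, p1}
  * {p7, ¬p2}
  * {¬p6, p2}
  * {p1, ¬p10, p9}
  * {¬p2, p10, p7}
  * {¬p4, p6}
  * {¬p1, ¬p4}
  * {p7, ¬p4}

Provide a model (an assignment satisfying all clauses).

p1=True, p2=False, p3=False, p4=False, p5=False, p6=False, p7=False, p8=False, p9=True, p10=True

Try p1 = True.
  then p5 is forced to False.
  then p8 is forced to False.
  then p3 is forced to False.
  then p9 is forced to True.
  then p7 is forced to False.
  then p10 is forced to True.
  then p2 is forced to False.
  then p6 is forced to False.
  then p4 is forced to False.
Every clause has at least one true literal under this assignment.
Check each clause:
  1. {¬p7, ¬p5} — ¬p7 is true.
  2. {p3, p9} — p9 is true.
  3. {¬p5, ¬p1} — ¬p5 is true.
  4. {¬p8, p5, ¬p1} — ¬p8 is true.
  5. {¬p5, p2} — ¬p5 is true.
  6. {p10, p7} — p10 is true.
  7. {¬p3, ¬p1} — ¬p3 is true.
  8. {p4, ¬p7, p5} — ¬p7 is true.
  9. {p8, p1} — p1 is true.
  10. {¬p4, ¬p2, ¬p1} — ¬p4 is true.
  11. {¬p4, p9} — p9 is true.
  12. {¬p7, p5, ¬p9} — ¬p7 is true.
  13. {p8, ¬p1, ¬p5} — ¬p5 is true.
  14. {p3, ¬p2} — ¬p2 is true.
  15. {p1, p3, ¬p9} — p1 is true.
  16. {¬p2, p7} — ¬p2 is true.
  17. {p2, ¬p6} — ¬p6 is true.
  18. {¬p10, p1, p9} — p9 is true.
  19. {p10, ¬p2, p7} — p10 is true.
  20. {p6, ¬p4} — ¬p4 is true.
  21. {¬p1, ¬p4} — ¬p4 is true.
  22. {p7, ¬p4} — ¬p4 is true.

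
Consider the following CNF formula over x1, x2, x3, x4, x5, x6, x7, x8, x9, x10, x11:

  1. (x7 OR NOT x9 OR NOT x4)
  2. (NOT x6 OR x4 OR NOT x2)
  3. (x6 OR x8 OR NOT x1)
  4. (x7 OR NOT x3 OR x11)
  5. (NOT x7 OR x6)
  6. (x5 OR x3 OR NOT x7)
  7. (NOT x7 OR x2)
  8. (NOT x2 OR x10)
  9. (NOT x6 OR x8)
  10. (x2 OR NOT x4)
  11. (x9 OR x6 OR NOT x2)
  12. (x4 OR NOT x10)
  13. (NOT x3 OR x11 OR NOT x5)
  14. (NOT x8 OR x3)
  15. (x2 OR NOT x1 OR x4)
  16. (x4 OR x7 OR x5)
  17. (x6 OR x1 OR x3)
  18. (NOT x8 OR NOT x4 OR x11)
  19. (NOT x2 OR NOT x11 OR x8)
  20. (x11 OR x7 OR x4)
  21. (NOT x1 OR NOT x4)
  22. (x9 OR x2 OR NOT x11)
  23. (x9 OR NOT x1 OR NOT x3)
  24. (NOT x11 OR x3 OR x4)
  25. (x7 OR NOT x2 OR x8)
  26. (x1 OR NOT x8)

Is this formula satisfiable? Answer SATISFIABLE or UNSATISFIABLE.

SATISFIABLE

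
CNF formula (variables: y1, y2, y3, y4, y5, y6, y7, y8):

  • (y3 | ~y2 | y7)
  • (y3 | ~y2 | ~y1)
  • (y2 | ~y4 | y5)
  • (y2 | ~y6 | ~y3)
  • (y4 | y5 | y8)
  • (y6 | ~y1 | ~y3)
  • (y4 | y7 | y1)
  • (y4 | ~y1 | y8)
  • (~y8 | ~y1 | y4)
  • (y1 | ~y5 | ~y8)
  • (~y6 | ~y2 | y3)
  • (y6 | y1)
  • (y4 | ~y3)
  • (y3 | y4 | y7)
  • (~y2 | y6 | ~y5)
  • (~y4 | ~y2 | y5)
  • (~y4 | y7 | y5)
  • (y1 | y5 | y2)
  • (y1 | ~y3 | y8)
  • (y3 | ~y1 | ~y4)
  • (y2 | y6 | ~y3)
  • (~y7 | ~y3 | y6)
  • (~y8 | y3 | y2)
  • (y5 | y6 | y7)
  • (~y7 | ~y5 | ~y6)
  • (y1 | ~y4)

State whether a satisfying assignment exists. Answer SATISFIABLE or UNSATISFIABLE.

Try y1 = True.
Set y2 = True and propagate.
  then y3 is forced to True.
  then y6 is forced to True.
  then y4 is forced to True.
  then y5 is forced to True.
  then y7 is forced to False.
y8 is now unconstrained; take y8 = True.
Every clause has at least one true literal under this assignment.
So y1=1, y2=1, y3=1, y4=1, y5=1, y6=1, y7=0, y8=1 is a satisfying assignment.

SATISFIABLE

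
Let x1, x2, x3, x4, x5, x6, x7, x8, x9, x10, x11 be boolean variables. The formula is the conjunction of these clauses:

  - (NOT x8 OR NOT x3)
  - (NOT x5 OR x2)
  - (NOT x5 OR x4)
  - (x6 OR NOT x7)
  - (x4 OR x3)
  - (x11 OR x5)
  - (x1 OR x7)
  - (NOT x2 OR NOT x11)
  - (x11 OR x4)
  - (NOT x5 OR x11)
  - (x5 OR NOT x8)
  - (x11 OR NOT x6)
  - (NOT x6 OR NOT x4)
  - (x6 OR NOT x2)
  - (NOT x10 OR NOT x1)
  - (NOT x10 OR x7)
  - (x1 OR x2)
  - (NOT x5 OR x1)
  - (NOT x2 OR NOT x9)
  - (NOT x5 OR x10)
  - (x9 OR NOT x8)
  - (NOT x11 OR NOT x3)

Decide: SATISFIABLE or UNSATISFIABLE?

x8 occurs only negated in the remaining clauses — set x8 = False.
Branch on x1: take x1 = True.
  then x10 is forced to False.
  then x5 is forced to False.
  then x11 is forced to True.
  then x2 is forced to False.
  then x3 is forced to False.
  then x4 is forced to True.
  then x6 is forced to False.
  then x7 is forced to False.
x9 is now unconstrained; take x9 = False.
Every clause has at least one true literal under this assignment.
So x1=True, x2=False, x3=False, x4=True, x5=False, x6=False, x7=False, x8=False, x9=False, x10=False, x11=True is a satisfying assignment.

SATISFIABLE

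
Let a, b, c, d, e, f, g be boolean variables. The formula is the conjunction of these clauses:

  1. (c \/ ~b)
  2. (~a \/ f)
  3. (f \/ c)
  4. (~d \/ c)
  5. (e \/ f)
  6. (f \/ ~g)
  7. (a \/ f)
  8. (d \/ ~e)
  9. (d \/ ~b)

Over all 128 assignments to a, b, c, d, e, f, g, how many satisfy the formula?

24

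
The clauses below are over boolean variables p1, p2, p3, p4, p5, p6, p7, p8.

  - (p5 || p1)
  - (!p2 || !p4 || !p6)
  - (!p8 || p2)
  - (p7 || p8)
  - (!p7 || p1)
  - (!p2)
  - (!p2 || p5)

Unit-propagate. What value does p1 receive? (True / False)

Unit clause (!p2) sets p2 = False.
(p2 || !p8) with p2 = False leaves only !p8, so p8 = False.
From (p8 || p7) and p8 = False: p7 = True.
(p1 || !p7) with p7 = True leaves only p1, so p1 = True.

True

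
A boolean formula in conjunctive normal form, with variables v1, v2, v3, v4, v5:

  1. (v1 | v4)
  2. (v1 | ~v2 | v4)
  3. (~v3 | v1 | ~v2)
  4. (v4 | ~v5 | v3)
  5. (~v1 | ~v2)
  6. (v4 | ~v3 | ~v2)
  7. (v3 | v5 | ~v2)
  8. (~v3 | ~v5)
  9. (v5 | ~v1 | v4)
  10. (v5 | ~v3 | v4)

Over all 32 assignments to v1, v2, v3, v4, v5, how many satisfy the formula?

7

The models are:
  v1=F v2=F v3=F v4=T v5=F
  v1=F v2=F v3=F v4=T v5=T
  v1=F v2=F v3=T v4=T v5=F
  v1=F v2=T v3=F v4=T v5=T
  v1=T v2=F v3=F v4=T v5=F
  v1=T v2=F v3=F v4=T v5=T
  v1=T v2=F v3=T v4=T v5=F
Count: 7.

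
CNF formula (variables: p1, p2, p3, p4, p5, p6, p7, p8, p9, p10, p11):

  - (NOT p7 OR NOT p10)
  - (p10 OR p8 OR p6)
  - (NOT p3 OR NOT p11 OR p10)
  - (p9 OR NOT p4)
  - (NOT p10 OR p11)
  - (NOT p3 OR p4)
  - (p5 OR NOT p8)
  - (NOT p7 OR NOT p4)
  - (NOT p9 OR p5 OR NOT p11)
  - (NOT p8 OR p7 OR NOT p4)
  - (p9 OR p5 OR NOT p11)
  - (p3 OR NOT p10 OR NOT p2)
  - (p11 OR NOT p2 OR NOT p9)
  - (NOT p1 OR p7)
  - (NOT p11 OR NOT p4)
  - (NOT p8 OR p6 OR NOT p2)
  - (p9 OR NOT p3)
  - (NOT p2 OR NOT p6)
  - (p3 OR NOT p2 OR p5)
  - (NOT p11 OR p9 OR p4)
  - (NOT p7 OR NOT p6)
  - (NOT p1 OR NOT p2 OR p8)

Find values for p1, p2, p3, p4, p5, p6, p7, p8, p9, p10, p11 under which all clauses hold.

Pure literal: p1 appears only negated; assign p1 = False.
Pure literal: p2 appears only negated; assign p2 = False.
Set p3 = False and propagate.
For the remaining variables, p4 = False, p5 = True, p6 = True, p7 = False, p8 = True, p9 = True, p10 = True, p11 = True works.

p1 = F  p2 = F  p3 = F  p4 = F  p5 = T  p6 = T  p7 = F  p8 = T  p9 = T  p10 = T  p11 = T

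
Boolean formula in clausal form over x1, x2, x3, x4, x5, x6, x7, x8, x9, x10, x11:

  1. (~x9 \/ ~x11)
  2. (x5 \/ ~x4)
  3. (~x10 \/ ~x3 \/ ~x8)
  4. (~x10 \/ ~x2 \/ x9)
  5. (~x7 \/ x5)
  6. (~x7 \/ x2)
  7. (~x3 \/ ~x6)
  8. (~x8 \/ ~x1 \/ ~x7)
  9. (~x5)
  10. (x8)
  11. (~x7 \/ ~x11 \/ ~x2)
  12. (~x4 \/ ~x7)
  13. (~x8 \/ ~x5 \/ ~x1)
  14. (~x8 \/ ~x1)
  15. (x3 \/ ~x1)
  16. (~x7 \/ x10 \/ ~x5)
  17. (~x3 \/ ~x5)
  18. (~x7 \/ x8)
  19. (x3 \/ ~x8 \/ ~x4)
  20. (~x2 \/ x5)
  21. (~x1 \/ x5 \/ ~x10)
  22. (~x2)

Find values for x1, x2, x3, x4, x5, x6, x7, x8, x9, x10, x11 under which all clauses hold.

(~x5) is a unit clause, so x5 = False.
Unit propagation: (~x4) forces x4 = False.
Unit propagation: (~x7) forces x7 = False.
(x8) is a unit clause, so x8 = True.
Unit propagation: (~x1) forces x1 = False.
The clause (~x2) is unit: x2 must be False.
Pure literal: x3 appears only negated; assign x3 = False.
Pure literal: x11 appears only negated; assign x11 = False.
x6, x9, x10 are now unconstrained; take x6 = True, x9 = True, x10 = True.

x1=F, x2=F, x3=F, x4=F, x5=F, x6=T, x7=F, x8=T, x9=T, x10=T, x11=F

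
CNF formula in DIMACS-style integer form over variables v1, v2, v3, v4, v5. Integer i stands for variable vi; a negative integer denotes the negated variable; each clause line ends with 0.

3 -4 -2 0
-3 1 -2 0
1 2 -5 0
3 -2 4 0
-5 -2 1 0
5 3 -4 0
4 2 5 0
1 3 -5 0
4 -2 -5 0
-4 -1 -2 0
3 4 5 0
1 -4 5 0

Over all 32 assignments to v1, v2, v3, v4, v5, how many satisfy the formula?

6

Satisfying assignments:
  v1=1 v2=0 v3=0 v4=0 v5=1
  v1=1 v2=0 v3=0 v4=1 v5=1
  v1=1 v2=0 v3=1 v4=0 v5=1
  v1=1 v2=0 v3=1 v4=1 v5=0
  v1=1 v2=0 v3=1 v4=1 v5=1
  v1=1 v2=1 v3=1 v4=0 v5=0
That's 6 in total.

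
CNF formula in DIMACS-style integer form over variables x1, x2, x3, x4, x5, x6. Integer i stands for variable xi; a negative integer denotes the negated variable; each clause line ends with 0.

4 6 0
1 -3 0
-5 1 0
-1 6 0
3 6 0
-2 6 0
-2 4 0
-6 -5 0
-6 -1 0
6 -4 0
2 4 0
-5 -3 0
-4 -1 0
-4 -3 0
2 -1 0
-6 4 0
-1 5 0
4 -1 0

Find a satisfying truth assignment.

Branch on x1: take x1 = False.
  then x3 is forced to False.
  then x5 is forced to False.
  then x6 is forced to True.
  then x4 is forced to True.
x2 is now unconstrained; take x2 = True.

x1 = False, x2 = True, x3 = False, x4 = True, x5 = False, x6 = True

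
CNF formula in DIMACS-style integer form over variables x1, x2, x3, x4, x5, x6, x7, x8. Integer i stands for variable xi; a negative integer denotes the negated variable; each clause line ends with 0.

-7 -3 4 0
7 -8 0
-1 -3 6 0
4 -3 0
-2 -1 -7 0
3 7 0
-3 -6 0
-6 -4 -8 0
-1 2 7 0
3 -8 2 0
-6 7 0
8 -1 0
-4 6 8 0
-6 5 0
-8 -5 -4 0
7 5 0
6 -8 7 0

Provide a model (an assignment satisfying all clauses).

x1 occurs only negated in the remaining clauses — set x1 = False.
Branch on x2: take x2 = True.
The remaining clauses are satisfied by x3 = False, x4 = False, x5 = False, x6 = False, x7 = True, x8 = False.

x1=F, x2=T, x3=F, x4=F, x5=F, x6=F, x7=T, x8=F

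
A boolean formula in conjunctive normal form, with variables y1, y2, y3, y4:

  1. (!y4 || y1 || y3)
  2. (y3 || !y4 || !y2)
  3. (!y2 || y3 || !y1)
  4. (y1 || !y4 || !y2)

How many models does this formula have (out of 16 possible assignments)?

Case analysis on y1 and y2:
  y1=T, y2=T: remaining (y3,y4) ∈ {(T,F); (T,T)} — 2.
  y1=T, y2=F: remaining (y3,y4) ∈ {(F,F); (F,T); (T,F); (T,T)} — 4.
  y1=F, y2=T: remaining (y3,y4) ∈ {(F,F); (T,F)} — 2.
  y1=F, y2=F: remaining (y3,y4) ∈ {(F,F); (T,F); (T,T)} — 3.
Total: 2 + 4 + 2 + 3 = 11.

11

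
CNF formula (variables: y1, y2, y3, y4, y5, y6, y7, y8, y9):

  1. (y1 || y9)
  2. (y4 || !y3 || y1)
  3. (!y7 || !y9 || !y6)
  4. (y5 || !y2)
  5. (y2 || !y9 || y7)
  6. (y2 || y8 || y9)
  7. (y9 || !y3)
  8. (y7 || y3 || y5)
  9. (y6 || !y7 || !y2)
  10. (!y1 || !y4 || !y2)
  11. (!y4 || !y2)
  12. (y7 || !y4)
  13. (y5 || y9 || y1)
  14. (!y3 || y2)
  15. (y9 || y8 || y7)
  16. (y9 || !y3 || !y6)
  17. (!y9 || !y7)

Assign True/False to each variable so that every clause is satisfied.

y1=True, y2=True, y3=False, y4=False, y5=True, y6=True, y7=True, y8=True, y9=False

Check each clause:
  1. (y1 || y9) — y1 is true.
  2. (y1 || y4 || !y3) — y1 is true.
  3. (!y6 || !y7 || !y9) — !y9 is true.
  4. (y5 || !y2) — y5 is true.
  5. (!y9 || y2 || y7) — y2 is true.
  6. (y8 || y2 || y9) — y8 is true.
  7. (y9 || !y3) — !y3 is true.
  8. (y3 || y5 || y7) — y5 is true.
  9. (!y2 || !y7 || y6) — y6 is true.
  10. (!y2 || !y1 || !y4) — !y4 is true.
  11. (!y2 || !y4) — !y4 is true.
  12. (!y4 || y7) — !y4 is true.
  13. (y1 || y5 || y9) — y5 is true.
  14. (!y3 || y2) — y2 is true.
  15. (y8 || y9 || y7) — y8 is true.
  16. (!y6 || !y3 || y9) — !y3 is true.
  17. (!y9 || !y7) — !y9 is true.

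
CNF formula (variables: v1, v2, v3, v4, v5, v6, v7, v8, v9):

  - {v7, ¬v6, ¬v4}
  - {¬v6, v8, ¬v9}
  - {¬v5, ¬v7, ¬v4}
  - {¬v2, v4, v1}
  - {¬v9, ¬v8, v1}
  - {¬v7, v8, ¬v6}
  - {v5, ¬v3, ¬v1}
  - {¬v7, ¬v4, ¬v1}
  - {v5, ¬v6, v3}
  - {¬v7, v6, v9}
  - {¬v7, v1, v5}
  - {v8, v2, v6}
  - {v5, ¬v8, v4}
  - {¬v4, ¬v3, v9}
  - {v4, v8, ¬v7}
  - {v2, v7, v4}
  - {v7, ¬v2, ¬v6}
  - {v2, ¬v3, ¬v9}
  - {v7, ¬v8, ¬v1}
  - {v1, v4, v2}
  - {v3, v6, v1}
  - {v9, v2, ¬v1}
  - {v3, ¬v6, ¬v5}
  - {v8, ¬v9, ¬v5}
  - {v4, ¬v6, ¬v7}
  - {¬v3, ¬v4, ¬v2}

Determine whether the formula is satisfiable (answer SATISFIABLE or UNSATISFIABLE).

Branch on v1: take v1 = True.
Set v2 = True and propagate.
Branch on v3: take v3 = False.
The remaining clauses are satisfied by v4 = False, v5 = True, v6 = False, v7 = False, v8 = False, v9 = False.
So v1=T  v2=T  v3=F  v4=F  v5=T  v6=F  v7=F  v8=F  v9=F is a satisfying assignment.

SATISFIABLE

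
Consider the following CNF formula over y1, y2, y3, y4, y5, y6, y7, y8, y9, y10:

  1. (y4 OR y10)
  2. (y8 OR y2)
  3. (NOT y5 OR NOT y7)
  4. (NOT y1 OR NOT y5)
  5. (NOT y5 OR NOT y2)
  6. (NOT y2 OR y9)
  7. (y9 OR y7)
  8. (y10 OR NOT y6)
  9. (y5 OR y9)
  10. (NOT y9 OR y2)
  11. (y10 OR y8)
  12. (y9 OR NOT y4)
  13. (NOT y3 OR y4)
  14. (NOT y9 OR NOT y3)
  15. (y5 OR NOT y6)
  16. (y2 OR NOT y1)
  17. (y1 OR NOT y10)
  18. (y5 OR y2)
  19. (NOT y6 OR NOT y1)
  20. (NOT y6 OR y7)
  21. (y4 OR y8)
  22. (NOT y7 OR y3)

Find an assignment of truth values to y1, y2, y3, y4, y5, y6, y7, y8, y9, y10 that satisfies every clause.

y1=T  y2=T  y3=F  y4=F  y5=F  y6=F  y7=F  y8=T  y9=T  y10=T

y6 occurs only negated in the remaining clauses — set y6 = False.
y8 occurs only positively in the remaining clauses — set y8 = True.
Set y1 = True and propagate.
  then y5 is forced to False.
  then y9 is forced to True.
  then y2 is forced to True.
  then y3 is forced to False.
  then y7 is forced to False.
Set y4 = False and propagate.
  then y10 is forced to True.
Every clause has at least one true literal under this assignment.
Check each clause:
  1. (y4 OR y10) — y10 is true.
  2. (y2 OR y8) — y8 is true.
  3. (NOT y5 OR NOT y7) — NOT y7 is true.
  4. (NOT y5 OR NOT y1) — NOT y5 is true.
  5. (NOT y5 OR NOT y2) — NOT y5 is true.
  6. (NOT y2 OR y9) — y9 is true.
  7. (y7 OR y9) — y9 is true.
  8. (y10 OR NOT y6) — NOT y6 is true.
  9. (y5 OR y9) — y9 is true.
  10. (NOT y9 OR y2) — y2 is true.
  11. (y10 OR y8) — y8 is true.
  12. (y9 OR NOT y4) — y9 is true.
  13. (NOT y3 OR y4) — NOT y3 is true.
  14. (NOT y3 OR NOT y9) — NOT y3 is true.
  15. (y5 OR NOT y6) — NOT y6 is true.
  16. (y2 OR NOT y1) — y2 is true.
  17. (NOT y10 OR y1) — y1 is true.
  18. (y5 OR y2) — y2 is true.
  19. (NOT y6 OR NOT y1) — NOT y6 is true.
  20. (y7 OR NOT y6) — NOT y6 is true.
  21. (y4 OR y8) — y8 is true.
  22. (y3 OR NOT y7) — NOT y7 is true.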